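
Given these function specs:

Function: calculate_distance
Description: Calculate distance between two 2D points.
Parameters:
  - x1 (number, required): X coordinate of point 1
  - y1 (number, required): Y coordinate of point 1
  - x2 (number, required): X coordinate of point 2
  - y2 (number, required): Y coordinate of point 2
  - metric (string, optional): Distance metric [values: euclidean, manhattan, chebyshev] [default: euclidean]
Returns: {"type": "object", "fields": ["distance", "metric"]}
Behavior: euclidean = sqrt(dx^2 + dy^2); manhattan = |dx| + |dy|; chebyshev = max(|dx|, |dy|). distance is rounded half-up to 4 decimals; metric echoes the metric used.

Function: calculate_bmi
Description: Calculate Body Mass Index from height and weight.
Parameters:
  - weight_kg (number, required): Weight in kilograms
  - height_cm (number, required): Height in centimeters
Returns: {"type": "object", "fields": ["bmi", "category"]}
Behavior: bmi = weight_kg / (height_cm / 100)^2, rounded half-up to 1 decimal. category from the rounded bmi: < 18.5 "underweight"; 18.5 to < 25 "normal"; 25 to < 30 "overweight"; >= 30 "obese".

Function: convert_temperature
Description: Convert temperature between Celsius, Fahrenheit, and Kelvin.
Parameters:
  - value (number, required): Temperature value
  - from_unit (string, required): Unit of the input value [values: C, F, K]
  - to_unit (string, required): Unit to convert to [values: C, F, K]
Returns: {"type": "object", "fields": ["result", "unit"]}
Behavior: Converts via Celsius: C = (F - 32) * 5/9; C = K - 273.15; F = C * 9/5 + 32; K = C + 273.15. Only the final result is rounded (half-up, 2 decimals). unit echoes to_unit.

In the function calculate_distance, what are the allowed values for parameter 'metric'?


The calculate_distance spec declares:
  - metric (string, optional): Distance metric [values: euclidean, manhattan, chebyshev] [default: euclidean]
Allowed values:
euclidean, manhattan, chebyshev


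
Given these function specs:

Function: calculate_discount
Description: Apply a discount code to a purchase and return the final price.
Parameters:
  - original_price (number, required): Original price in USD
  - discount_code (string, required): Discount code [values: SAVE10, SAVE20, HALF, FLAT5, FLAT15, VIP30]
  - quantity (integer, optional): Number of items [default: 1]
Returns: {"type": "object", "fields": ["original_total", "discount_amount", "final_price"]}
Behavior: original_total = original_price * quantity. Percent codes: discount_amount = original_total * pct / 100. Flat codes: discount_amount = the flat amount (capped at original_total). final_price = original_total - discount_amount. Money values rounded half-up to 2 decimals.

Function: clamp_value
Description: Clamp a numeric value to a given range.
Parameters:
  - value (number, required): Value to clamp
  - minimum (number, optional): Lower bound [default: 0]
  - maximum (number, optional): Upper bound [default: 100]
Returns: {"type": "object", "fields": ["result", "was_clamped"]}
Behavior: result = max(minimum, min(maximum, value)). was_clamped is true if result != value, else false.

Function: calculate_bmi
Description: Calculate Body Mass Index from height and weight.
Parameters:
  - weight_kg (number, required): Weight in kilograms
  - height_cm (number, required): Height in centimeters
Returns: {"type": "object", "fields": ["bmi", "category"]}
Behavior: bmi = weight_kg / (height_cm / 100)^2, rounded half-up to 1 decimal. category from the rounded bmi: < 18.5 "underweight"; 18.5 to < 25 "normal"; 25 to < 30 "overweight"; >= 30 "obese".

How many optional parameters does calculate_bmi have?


Parameters of calculate_bmi: weight_kg (required), height_cm (required)
Optional count:
0


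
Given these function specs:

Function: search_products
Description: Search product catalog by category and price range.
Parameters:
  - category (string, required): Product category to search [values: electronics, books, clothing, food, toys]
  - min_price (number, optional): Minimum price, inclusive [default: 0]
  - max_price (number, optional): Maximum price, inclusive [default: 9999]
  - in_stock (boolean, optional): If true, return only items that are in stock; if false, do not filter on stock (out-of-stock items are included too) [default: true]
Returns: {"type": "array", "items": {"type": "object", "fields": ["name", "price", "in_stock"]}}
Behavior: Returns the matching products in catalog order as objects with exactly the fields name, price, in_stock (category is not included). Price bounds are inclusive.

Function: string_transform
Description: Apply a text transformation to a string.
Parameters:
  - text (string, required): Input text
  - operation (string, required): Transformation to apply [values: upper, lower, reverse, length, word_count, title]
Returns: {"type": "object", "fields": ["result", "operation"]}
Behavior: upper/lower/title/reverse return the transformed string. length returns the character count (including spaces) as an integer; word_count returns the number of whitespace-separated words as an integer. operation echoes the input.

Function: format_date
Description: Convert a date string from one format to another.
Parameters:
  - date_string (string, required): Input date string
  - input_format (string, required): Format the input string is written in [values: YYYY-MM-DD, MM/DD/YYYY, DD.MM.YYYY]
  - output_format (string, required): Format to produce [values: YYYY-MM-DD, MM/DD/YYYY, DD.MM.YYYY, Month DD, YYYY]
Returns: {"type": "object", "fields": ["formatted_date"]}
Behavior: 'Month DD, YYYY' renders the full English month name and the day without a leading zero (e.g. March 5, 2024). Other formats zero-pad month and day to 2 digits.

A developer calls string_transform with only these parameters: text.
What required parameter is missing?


Required parameters: text, operation
Provided: text
Missing: operation
operation


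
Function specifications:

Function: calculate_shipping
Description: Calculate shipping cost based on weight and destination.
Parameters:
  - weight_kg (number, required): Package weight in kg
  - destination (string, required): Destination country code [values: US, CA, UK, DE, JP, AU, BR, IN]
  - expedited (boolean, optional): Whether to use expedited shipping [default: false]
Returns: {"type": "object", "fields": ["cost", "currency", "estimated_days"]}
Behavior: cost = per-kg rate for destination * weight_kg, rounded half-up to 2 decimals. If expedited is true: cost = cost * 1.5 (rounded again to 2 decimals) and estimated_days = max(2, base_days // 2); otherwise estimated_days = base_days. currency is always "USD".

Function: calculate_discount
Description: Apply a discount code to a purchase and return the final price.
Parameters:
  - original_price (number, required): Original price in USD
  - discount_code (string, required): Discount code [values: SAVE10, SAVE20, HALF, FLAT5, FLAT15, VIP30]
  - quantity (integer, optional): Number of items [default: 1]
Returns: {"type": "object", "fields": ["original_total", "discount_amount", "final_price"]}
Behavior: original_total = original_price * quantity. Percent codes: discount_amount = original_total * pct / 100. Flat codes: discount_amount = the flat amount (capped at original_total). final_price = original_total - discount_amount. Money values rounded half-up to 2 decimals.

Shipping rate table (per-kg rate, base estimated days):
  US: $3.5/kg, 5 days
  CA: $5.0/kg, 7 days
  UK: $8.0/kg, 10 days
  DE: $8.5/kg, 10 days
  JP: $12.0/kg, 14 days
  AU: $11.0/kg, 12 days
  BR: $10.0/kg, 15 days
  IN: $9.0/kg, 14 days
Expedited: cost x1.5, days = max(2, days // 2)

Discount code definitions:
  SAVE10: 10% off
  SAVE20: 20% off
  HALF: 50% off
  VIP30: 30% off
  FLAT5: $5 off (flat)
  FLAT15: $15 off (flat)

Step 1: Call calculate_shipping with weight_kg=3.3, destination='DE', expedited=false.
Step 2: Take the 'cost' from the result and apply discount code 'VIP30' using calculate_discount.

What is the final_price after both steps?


Step 1: calculate_shipping(weight_kg=3.3, destination=DE, expedited=false)
  Rate for DE: $8.5/kg, base 10 days
  cost = 8.5 * 3.3 = 28.05 -> 28.05
  expedited not set/false: estimated_days = 10
  -> cost = 28.05 USD
Step 2: calculate_discount(original_price=28.05, discount_code=VIP30, quantity=1)
  original_total = 28.05 * 1 = 28.05
  VIP30 = 30% off: discount_amount = 28.05 * 30/100 = 8.415 -> 8.42
  final_price = 28.05 - 8.42 = 19.63
  -> final_price = 19.63
$19.63


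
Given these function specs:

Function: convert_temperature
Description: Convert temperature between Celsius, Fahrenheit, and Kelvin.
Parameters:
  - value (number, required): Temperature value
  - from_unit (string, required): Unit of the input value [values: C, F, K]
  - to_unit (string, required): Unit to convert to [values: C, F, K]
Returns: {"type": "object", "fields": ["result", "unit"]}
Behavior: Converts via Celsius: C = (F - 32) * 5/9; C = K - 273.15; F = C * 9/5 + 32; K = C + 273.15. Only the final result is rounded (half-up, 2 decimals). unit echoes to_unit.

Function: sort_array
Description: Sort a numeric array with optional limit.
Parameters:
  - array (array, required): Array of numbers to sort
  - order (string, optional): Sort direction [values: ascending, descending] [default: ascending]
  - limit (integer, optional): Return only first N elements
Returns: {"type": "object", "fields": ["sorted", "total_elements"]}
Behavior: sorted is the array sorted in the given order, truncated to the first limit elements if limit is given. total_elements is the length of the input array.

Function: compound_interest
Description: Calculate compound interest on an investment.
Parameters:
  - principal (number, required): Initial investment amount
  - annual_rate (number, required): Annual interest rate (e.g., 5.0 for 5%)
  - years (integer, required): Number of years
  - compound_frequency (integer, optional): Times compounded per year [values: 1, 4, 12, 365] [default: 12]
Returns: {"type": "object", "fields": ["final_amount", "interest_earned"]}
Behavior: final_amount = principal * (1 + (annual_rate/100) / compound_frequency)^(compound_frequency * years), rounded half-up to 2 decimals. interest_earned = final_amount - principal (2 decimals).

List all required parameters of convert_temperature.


Parameters of convert_temperature and their required/optional flag:
  value: required
  from_unit: required
  to_unit: required
from_unit, to_unit, value


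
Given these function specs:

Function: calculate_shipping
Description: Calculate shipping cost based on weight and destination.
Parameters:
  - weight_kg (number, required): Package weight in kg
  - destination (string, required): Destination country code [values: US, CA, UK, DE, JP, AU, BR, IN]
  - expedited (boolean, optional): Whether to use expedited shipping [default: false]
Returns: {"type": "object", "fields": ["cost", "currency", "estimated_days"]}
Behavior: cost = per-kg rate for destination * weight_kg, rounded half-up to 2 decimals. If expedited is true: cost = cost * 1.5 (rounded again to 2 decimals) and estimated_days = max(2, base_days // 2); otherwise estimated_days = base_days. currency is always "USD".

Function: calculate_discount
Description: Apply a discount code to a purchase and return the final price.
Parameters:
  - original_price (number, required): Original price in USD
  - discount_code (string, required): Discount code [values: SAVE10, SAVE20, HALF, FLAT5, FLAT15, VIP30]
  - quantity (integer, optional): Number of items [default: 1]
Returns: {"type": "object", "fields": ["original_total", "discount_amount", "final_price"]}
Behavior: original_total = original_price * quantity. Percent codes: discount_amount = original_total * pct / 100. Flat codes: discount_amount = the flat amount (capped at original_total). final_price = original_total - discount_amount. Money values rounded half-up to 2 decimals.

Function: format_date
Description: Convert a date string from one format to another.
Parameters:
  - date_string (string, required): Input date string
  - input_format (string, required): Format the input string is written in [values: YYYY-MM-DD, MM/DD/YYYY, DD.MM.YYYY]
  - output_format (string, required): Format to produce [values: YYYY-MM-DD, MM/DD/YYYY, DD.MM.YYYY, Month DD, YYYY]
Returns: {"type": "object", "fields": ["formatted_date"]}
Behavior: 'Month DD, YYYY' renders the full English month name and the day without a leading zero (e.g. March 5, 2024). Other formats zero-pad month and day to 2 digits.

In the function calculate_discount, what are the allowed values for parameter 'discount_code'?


The calculate_discount spec declares:
  - discount_code (string, required): Discount code [values: SAVE10, SAVE20, HALF, FLAT5, FLAT15, VIP30]
Allowed values:
SAVE10, SAVE20, HALF, FLAT5, FLAT15, VIP30


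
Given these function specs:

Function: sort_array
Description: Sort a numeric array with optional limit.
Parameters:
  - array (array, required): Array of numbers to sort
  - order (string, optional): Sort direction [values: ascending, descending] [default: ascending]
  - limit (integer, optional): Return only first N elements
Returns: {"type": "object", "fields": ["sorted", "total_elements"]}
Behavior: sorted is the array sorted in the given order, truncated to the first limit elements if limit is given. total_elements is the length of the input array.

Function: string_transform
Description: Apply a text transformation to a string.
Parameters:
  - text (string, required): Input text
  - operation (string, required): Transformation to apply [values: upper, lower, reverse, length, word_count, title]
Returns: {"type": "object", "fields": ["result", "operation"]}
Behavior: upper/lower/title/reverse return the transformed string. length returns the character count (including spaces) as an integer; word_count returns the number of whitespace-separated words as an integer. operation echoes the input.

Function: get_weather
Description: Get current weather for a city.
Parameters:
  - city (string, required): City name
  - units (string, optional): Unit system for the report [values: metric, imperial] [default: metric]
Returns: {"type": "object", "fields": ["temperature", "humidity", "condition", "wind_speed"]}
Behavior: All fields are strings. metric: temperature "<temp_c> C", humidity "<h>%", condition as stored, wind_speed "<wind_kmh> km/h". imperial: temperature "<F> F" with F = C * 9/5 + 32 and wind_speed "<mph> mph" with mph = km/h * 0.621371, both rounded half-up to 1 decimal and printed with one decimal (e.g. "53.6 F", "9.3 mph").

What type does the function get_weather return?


The get_weather spec declares Returns: {"type": "object", "fields": ["temperature", "humidity", "condition", "wind_speed"]}
Type:
object


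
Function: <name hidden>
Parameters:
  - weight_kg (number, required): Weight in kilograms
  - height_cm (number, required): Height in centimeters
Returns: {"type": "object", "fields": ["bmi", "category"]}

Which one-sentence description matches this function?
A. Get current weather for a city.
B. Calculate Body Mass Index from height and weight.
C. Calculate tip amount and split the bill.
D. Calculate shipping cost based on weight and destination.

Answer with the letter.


Parameters weight_kg, height_cm and return ["bmi", "category"] fit: Calculate Body Mass Index from height and weight.
B


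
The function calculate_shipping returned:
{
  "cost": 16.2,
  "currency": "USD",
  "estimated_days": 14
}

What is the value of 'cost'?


16.2


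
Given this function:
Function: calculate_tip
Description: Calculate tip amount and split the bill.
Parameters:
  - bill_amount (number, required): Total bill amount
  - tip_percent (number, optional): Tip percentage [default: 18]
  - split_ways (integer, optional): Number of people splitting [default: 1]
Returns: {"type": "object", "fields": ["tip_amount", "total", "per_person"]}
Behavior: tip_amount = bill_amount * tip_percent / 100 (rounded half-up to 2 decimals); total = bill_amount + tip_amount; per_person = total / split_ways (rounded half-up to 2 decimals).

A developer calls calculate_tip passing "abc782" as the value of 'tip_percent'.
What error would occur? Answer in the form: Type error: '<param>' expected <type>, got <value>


Spec: 'tip_percent' is declared as number; "abc782" is a string.
Type error: 'tip_percent' expected number, got "abc782"


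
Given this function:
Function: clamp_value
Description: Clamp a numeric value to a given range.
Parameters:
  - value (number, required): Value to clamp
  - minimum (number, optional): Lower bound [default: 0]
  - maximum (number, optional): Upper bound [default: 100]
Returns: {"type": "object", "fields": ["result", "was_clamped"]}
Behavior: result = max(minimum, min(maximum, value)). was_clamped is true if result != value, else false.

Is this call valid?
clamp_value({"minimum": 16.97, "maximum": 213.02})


Checking required parameters...
Missing required parameter: value
Invalid - missing required parameter 'value'


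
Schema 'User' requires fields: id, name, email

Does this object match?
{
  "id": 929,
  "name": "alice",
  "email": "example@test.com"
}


Checking required fields... All present.
Valid - all required fields present


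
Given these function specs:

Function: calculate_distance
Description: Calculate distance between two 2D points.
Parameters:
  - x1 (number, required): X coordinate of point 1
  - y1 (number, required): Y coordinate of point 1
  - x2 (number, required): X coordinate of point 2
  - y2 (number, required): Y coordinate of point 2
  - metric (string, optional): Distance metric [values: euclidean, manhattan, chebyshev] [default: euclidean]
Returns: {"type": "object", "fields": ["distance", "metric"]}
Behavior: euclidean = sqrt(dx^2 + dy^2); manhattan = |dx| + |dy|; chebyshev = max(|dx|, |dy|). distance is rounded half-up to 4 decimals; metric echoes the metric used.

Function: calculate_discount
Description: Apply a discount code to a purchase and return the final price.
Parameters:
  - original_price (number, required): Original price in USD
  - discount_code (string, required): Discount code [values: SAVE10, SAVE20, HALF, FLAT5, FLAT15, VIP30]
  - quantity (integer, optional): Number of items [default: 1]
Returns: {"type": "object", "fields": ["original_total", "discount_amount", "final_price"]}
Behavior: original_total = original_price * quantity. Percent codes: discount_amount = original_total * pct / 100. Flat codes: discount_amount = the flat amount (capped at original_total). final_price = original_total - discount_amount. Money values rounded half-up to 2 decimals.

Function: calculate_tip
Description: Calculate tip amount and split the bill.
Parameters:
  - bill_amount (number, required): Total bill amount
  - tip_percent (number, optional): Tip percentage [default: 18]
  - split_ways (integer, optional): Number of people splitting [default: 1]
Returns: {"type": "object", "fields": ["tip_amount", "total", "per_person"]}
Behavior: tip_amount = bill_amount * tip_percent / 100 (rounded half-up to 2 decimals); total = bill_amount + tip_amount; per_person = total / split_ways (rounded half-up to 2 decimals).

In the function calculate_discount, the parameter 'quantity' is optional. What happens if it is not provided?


The calculate_discount spec declares:
  - quantity (integer, optional): Number of items [default: 1]
It defaults to 1


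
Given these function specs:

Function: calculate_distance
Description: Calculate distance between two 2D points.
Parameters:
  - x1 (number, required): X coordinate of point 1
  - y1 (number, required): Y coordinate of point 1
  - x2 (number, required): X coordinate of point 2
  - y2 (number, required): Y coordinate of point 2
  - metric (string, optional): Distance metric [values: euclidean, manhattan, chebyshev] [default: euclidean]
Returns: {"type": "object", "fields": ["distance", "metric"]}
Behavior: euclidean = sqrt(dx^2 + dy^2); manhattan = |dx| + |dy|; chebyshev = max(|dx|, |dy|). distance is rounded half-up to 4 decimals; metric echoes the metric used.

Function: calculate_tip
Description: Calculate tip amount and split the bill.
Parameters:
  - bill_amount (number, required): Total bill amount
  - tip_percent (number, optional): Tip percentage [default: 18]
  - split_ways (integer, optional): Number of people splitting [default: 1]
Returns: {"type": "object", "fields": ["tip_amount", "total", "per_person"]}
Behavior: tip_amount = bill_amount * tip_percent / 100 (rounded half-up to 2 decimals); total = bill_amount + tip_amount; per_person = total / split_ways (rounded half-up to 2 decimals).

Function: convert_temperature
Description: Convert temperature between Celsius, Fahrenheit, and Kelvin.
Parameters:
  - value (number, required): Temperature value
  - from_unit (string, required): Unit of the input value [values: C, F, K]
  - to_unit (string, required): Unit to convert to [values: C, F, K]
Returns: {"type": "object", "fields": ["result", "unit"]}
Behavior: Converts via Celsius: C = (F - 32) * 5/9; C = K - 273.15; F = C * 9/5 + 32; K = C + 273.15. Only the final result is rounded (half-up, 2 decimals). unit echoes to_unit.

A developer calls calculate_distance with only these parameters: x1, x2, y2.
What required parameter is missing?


Required parameters: x1, y1, x2, y2
Provided: x1, x2, y2
Missing: y1
y1


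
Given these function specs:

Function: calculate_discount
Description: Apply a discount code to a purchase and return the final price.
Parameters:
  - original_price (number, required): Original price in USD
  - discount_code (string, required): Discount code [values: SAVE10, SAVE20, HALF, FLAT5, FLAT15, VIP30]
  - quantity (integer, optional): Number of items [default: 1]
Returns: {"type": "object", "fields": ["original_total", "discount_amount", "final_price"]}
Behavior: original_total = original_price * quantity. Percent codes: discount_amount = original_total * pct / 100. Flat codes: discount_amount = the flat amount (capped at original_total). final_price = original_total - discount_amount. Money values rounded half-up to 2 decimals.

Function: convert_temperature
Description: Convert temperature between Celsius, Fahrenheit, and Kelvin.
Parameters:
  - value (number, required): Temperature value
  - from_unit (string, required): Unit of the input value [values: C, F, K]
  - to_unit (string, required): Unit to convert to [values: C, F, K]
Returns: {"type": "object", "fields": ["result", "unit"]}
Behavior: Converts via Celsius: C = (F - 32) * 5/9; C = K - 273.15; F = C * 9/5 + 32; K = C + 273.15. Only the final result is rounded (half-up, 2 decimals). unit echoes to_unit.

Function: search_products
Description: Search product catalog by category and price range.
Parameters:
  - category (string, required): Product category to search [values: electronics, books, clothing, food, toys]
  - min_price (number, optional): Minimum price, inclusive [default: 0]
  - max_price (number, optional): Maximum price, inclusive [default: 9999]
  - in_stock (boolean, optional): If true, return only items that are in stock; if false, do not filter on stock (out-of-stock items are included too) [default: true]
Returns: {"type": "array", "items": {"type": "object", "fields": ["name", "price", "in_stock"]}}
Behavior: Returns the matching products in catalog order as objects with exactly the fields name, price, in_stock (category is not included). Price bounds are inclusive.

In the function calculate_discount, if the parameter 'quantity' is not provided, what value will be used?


The calculate_discount spec declares:
  - quantity (integer, optional): Number of items [default: 1]
Default:
1


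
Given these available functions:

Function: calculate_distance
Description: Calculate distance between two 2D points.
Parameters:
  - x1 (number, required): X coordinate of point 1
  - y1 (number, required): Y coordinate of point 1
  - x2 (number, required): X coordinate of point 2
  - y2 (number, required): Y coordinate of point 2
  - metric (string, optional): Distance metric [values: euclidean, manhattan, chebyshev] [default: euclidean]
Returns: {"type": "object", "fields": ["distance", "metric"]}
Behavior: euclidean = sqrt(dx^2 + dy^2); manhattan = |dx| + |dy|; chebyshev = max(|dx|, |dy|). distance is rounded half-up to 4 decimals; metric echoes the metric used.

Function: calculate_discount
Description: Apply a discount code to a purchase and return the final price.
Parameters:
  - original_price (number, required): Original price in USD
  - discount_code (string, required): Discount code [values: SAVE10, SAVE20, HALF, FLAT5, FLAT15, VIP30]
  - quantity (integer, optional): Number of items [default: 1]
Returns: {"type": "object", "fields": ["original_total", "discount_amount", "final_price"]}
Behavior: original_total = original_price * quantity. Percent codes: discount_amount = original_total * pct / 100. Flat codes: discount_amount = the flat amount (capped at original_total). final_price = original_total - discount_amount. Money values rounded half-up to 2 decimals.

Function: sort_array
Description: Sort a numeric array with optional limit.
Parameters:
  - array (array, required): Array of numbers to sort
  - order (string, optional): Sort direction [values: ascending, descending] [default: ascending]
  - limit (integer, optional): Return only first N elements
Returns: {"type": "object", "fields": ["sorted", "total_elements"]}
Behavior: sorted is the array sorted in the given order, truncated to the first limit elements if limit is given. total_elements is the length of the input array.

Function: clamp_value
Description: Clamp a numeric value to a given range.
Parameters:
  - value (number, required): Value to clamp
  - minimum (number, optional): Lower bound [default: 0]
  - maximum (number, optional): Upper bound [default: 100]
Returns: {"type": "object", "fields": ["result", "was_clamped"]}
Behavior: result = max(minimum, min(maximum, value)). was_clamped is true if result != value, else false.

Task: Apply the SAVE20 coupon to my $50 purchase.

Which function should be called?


The task needs a function whose description is: Apply a discount code to a purchase and return the final price.
calculate_discount


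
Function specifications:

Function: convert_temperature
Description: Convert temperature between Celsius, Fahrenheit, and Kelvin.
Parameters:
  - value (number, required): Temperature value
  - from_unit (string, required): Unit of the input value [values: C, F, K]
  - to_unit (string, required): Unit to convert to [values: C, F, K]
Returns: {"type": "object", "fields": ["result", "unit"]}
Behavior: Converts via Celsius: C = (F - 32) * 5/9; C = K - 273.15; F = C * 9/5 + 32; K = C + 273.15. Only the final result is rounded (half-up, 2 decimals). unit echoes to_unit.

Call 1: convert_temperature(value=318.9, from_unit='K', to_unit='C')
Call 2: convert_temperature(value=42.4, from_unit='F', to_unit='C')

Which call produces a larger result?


Call 1:
  To C: 318.9 - 273.15 = 45.75
  Target is C: 45.75
  Round to 2 decimals: 45.75
  -> 45.75 C
Call 2:
  To C: (42.4 - 32) * 5/9 = 5.777778
  Target is C: 5.777778
  Round to 2 decimals: 5.78
  -> 5.78 C
Call 1 (45.75 C)


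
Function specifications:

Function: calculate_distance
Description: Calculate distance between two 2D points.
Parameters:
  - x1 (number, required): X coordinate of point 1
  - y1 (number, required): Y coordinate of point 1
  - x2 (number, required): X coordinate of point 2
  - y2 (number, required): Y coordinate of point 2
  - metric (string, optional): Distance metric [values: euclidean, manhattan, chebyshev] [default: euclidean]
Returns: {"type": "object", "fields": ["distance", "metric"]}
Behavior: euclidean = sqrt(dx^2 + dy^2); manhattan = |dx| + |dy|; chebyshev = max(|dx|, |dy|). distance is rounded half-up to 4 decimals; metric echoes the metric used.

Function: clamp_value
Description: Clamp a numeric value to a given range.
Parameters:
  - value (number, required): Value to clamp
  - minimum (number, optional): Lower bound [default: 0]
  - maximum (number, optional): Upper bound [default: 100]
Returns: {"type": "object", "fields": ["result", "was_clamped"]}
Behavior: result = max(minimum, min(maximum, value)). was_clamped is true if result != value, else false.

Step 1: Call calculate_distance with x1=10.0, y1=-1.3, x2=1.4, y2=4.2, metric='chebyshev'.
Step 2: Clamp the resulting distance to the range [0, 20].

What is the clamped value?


Step 1: calculate_distance (chebyshev)
  |dx| = |1.4 - 10| = 8.6; |dy| = |4.2 - -1.3| = 5.5
  chebyshev: max(8.6, 5.5) = 8.6
  Round to 4 decimals: 8.6
  -> distance = 8.6
Step 2: clamp_value(value=8.6, minimum=0, maximum=20)
  result = max(0, min(20, 8.6)) = max(0, 8.6) = 8.6
  was_clamped = (8.6 != 8.6) = false
  -> result = 8.6
8.6


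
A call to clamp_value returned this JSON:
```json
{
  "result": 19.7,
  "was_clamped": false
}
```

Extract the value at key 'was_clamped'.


false


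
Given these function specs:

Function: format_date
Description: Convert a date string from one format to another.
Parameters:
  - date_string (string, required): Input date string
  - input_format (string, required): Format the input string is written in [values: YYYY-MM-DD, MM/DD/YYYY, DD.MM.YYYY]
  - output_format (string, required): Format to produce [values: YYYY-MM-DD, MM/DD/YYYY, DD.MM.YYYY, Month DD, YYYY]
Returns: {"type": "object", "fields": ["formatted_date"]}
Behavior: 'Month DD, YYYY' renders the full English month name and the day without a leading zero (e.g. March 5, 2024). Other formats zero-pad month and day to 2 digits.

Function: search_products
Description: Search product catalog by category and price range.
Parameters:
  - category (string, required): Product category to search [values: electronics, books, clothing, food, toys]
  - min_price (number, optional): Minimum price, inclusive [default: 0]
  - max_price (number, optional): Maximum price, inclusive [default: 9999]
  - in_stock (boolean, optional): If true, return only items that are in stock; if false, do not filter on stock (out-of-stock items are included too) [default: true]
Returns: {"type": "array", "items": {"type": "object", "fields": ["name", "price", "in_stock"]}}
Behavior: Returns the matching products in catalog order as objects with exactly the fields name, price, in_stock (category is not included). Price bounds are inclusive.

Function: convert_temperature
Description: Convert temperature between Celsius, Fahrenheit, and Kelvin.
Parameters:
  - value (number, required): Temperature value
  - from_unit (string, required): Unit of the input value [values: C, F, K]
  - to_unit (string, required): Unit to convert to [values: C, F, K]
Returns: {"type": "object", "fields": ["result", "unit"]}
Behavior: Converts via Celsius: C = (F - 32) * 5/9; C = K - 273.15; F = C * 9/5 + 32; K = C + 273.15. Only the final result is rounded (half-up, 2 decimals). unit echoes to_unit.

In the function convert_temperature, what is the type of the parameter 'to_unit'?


The convert_temperature spec declares:
  - to_unit (string, required): Unit to convert to [values: C, F, K]
Type:
string


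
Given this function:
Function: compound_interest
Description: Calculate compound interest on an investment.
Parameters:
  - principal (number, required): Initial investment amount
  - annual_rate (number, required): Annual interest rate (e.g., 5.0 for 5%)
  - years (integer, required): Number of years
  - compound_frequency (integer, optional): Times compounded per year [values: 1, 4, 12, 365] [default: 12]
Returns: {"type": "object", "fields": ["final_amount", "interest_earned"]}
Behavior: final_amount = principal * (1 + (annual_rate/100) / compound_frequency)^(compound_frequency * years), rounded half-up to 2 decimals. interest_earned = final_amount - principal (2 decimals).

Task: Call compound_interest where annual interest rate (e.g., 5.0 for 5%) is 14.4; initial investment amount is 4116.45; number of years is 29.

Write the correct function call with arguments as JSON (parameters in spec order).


Mapping each described value to its parameter name:
  'Annual interest rate (e.g., 5.0 for 5%)' -> annual_rate = 14.4
  'Initial investment amount' -> principal = 4116.45
  'Number of years' -> years = 29
compound_interest({"principal": 4116.45, "annual_rate": 14.4, "years": 29})


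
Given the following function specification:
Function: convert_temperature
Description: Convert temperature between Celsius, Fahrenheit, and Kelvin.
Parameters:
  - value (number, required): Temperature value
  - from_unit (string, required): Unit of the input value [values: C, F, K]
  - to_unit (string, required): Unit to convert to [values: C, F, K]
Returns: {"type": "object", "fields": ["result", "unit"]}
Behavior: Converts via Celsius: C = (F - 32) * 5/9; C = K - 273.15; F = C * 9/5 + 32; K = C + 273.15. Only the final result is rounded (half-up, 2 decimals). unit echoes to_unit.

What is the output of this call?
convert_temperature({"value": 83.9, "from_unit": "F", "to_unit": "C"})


To C: (83.9 - 32) * 5/9 = 28.833333
Target is C: 28.833333
Round to 2 decimals: 28.83
Output:
{"result": 28.83, "unit": "C"}


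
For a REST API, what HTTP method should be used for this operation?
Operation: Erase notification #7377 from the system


GET = read, POST = create, PUT = update/replace, DELETE = remove
This operation is a removal.
DELETE


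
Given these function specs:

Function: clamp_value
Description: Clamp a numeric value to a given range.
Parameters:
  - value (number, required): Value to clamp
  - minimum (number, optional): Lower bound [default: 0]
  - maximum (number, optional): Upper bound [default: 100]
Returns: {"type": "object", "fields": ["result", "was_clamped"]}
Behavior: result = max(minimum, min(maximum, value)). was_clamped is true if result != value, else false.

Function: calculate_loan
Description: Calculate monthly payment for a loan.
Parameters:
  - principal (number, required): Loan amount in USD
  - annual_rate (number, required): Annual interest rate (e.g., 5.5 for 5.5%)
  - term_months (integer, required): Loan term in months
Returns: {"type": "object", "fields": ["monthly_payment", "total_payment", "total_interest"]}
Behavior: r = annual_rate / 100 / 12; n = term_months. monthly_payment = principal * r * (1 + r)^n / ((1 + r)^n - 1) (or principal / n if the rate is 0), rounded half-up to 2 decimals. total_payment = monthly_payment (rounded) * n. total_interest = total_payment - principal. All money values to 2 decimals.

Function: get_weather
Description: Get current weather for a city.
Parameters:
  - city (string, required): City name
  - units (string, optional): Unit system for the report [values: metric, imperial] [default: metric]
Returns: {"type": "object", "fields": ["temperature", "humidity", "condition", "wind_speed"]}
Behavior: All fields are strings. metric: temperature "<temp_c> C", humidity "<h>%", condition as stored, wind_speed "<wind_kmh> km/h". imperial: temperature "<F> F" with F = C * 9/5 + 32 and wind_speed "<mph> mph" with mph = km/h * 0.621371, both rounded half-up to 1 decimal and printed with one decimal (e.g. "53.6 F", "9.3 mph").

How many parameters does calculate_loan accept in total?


Parameters of calculate_loan: principal (required), annual_rate (required), term_months (required)
Total:
3


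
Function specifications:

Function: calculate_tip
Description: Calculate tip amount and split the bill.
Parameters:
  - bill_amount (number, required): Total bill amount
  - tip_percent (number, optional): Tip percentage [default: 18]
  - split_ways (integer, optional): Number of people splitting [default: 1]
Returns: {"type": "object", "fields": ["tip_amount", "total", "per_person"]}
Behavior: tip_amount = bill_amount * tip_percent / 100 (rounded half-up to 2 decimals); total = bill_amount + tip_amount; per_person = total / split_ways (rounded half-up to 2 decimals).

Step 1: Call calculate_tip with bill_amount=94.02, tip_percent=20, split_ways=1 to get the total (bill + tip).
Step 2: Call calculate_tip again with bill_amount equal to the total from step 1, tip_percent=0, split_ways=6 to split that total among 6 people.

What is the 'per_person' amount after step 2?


Step 1: calculate_tip(bill_amount=94.02, tip_percent=20, split_ways=1)
  tip_amount = 94.02 * 20/100 = 18.804 -> 18.80
  total = 94.02 + 18.80 = 112.82
  per_person = 112.82 / 1 = 112.82 -> 112.82
  -> total = 112.82
Step 2: calculate_tip(bill_amount=112.82, tip_percent=0, split_ways=6)
  tip_amount = 112.82 * 0/100 = 0 -> 0.00
  total = 112.82 + 0.00 = 112.82
  per_person = 112.82 / 6 = 18.803333 -> 18.80
  -> per_person = 18.80
$18.80


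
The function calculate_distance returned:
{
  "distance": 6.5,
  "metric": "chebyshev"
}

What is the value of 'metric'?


chebyshev


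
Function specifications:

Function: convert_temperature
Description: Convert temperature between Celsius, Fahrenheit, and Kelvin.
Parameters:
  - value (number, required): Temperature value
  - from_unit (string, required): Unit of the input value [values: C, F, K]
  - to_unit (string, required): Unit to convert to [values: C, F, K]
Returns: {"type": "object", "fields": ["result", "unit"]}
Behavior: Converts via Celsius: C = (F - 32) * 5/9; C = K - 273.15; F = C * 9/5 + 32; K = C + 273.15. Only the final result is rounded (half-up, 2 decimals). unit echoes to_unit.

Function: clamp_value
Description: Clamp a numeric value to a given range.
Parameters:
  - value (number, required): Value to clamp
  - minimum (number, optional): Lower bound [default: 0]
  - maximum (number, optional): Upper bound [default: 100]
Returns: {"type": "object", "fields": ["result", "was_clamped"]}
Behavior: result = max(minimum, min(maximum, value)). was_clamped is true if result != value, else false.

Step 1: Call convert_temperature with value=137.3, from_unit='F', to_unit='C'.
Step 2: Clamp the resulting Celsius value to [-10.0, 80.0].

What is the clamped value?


Step 1: convert_temperature(value=137.3, from_unit=F, to_unit=C)
  To C: (137.3 - 32) * 5/9 = 58.5
  Target is C: 58.5
  Round to 2 decimals: 58.5
  -> result = 58.5 C
Step 2: clamp_value(value=58.5, minimum=-10.0, maximum=80.0)
  result = max(-10.0, min(80.0, 58.5)) = max(-10.0, 58.5) = 58.5
  was_clamped = (58.5 != 58.5) = false
  -> result = 58.5
58.5


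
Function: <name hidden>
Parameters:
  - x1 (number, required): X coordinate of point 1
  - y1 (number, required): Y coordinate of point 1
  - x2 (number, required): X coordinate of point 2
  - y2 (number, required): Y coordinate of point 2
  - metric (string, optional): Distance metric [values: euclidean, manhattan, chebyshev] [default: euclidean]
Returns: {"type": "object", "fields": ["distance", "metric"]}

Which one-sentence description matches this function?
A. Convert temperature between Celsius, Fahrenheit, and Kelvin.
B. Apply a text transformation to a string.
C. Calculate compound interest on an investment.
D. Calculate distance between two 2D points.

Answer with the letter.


Parameters x1, y1, x2, y2, metric and return ["distance", "metric"] fit: Calculate distance between two 2D points.
D


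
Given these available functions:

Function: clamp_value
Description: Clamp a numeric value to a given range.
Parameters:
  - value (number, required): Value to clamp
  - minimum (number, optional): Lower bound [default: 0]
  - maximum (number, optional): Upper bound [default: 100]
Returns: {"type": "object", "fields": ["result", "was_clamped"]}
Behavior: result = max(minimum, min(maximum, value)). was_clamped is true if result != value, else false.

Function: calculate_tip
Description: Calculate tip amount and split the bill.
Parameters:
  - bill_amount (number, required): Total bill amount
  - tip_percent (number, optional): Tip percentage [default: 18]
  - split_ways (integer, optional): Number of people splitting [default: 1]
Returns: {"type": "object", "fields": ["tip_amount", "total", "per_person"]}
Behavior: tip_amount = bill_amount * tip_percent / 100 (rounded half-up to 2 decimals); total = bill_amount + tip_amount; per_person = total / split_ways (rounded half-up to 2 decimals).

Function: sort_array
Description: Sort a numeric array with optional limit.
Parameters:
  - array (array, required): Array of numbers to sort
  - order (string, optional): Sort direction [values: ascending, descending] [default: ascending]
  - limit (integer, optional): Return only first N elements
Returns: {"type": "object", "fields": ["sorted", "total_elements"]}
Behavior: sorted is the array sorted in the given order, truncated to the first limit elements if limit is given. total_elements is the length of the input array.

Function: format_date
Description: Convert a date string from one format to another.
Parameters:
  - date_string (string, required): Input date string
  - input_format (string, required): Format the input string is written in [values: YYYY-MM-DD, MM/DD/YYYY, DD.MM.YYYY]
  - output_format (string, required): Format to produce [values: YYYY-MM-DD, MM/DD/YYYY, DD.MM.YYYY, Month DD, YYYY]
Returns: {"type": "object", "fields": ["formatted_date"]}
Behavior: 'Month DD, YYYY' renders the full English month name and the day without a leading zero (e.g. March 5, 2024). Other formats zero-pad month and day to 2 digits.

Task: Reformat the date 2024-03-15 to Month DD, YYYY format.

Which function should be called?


The task needs a function whose description is: Convert a date string from one format to another.
format_date
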